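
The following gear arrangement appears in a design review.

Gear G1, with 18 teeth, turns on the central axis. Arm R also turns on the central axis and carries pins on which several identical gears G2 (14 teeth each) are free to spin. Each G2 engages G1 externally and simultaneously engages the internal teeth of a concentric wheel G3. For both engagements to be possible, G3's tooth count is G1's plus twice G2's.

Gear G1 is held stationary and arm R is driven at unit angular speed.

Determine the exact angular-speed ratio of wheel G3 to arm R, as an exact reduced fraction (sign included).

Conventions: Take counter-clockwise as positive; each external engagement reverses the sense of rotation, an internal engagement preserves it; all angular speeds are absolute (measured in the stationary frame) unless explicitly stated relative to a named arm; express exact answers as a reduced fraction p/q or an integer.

class = planetary set [G3 = 18+2·14 = 46; Willis about the carrier]
ring teeth: 18 + 2·14 = 46
18(ω_sun−ω_arm) = −46(ω_ring−ω_arm),  ω_sun = 0, ω_arm = 1
ω_ring = 1 − (18/46)(0−1) = 32/23
ω_out/ω_in = 32/23

32/23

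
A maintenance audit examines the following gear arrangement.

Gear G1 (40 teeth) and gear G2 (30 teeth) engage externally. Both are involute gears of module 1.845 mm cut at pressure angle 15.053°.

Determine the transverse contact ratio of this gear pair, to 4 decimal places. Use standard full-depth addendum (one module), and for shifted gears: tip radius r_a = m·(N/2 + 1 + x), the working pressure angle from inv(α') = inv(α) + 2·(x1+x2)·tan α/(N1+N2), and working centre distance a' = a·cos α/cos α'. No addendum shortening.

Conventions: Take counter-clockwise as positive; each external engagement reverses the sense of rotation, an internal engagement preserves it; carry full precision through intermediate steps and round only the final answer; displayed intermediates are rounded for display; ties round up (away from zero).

1.9614

class = single-mesh tooth geometry [involute pair 40T × 30T, m = 1.845]
base radii: r_b1 = 35.633813, r_b2 = 26.725360
tip radii: r_a1 = 38.745000, r_a2 = 29.520000
no profile shift: α' = α, a' = a
action lengths: √(r_a1²−r_b1²) = 15.212047, √(r_a2²−r_b2²) = 12.537365
base pitch p_b = π·m·cos α = 5.597346
CR = (15.212047 + 12.537365 − 64.575000·sin 15.05300°)/5.597346 = 1.961373
contact ratio ≈ 1.9614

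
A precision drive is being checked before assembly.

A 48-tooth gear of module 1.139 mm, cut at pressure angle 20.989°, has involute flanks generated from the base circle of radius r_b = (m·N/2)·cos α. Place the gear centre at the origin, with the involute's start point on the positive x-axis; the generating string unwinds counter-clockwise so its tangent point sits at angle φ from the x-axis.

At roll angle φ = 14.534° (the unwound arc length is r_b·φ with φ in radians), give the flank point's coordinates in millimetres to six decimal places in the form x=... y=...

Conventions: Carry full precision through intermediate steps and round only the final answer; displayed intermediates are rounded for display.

topology: single-mesh involute geometry — m = 1.139, N = 48
pitch radius r_p = m·N/2 = 1.139·48/2 = 27.336000
base radius r_b = r_p·cos α = 27.336000·cos 20.989° = 25.522235
roll angle φ = 14.534° = 0.25366615 rad
x = r_b·(cos φ + φ·sin φ) = 26.330206
y = r_b·(sin φ − φ·cos φ) = 0.137971

x=26.330206 y=0.137971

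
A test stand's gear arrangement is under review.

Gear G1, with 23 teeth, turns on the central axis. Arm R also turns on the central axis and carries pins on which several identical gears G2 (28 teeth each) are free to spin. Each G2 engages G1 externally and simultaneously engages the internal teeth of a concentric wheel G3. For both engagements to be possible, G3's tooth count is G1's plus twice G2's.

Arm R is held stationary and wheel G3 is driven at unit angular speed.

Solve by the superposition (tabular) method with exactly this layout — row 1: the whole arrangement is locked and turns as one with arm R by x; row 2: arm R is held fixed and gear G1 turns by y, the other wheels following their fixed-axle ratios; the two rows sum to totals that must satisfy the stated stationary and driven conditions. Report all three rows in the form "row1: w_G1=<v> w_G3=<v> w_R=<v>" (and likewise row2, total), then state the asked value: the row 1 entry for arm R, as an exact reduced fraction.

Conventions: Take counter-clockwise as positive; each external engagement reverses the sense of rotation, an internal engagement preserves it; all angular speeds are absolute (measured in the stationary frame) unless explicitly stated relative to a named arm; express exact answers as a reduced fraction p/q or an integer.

row1: w_G1=0 w_G3=0 w_R=0
row2: w_G1=-79/23 w_G3=1 w_R=0
total: w_G1=-79/23 w_G3=1 w_R=0
asked value: 0

planetary set (23T centre, 28T on arm, 79T internal) — Willis relation
superposition row 1 [locked train]: every member turns x
row 2 — arm fixed, fixed-axis ratios: sun y, ring −(23/79)·y, arm 0
boundary: total ω_arm = x = 0 and total ω_ring = x − (23/79)·y = 1  ⇒  y = -79/23, x = 0
row 2 ring = −(23/79)·(-79/23) = 1
totals (row 1 + row 2): sun 0 + (-79/23) = -79/23, ring 0 + 1 = 1, arm 0 + 0 = 0
asked cell (row1, arm) = 0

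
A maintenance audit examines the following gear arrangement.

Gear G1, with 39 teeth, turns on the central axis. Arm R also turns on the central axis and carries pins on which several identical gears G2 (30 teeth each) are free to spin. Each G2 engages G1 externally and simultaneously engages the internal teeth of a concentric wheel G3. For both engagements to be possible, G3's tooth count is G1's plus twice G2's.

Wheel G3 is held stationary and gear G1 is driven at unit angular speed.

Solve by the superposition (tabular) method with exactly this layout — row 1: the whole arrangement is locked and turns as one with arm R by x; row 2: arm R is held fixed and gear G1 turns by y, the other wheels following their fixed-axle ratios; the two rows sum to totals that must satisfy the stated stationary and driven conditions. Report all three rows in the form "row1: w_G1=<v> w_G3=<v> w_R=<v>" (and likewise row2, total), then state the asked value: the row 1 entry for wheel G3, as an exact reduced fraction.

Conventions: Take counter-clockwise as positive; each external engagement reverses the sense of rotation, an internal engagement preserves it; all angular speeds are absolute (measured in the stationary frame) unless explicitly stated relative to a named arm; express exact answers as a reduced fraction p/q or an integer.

row1: w_G1=13/46 w_G3=13/46 w_R=13/46
row2: w_G1=33/46 w_G3=-13/46 w_R=0
total: w_G1=1 w_G3=0 w_R=13/46
asked value: 13/46

recognized (axles ride arm R): planetary set, 39/30/99 teeth
row 1: whole set turns with the arm by x
row 2 (arm held, sun turns y): ω_ring = −(39/99)·y, ω_arm = 0
boundary: total ω_ring = x − (39/99)·y = 0 and total ω_sun = x + y = 1  ⇒  y = 33/46, x = 13/46
row 2 ring = −(39/99)·33/46 = -13/46
totals (row 1 + row 2): sun 13/46 + 33/46 = 1, ring 13/46 + (-13/46) = 0, arm 13/46 + 0 = 13/46
asked cell (row1, ring) = 13/46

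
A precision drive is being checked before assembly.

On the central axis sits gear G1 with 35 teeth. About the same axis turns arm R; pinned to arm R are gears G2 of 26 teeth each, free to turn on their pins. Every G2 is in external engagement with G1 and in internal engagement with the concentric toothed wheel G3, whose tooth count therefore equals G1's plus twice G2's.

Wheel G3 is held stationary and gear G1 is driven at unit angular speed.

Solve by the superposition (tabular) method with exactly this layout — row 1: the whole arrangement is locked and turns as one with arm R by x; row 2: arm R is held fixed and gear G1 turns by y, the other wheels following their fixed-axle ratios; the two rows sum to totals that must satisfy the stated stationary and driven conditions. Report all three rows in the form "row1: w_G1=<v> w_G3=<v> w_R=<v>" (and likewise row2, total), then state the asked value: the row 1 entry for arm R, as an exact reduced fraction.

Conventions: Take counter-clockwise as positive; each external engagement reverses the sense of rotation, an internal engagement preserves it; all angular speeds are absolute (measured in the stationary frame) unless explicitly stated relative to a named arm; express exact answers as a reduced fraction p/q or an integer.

planetary set (35T centre, 26T on arm, 87T internal) — Willis relation
row 1: whole set turns with the arm by x
superposition row 2 [arm held]: sun y, ring −(35/87)·y, arm 0
boundary: total ω_ring = x − (35/87)·y = 0 and total ω_sun = x + y = 1  ⇒  y = 87/122, x = 35/122
row 2 ring = −(35/87)·87/122 = -35/122
totals (row 1 + row 2): sun 35/122 + 87/122 = 1, ring 35/122 + (-35/122) = 0, arm 35/122 + 0 = 35/122
asked cell (row1, arm) = 35/122

row1: w_G1=35/122 w_G3=35/122 w_R=35/122
row2: w_G1=87/122 w_G3=-35/122 w_R=0
total: w_G1=1 w_G3=0 w_R=35/122
asked value: 35/122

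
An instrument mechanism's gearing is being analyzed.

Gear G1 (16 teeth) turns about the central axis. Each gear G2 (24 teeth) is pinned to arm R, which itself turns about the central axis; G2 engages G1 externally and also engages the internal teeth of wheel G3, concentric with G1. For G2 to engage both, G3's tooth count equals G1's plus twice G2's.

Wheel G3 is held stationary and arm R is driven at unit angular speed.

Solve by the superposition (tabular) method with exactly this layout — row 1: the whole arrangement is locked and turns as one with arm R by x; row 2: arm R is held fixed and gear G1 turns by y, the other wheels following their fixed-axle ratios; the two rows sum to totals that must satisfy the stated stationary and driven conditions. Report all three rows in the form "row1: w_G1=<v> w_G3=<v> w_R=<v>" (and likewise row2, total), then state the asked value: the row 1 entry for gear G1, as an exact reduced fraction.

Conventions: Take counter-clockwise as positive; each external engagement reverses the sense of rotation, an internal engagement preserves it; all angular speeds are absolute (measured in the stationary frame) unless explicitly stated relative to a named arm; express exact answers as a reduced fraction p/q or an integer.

row1: w_G1=1 w_G3=1 w_R=1
row2: w_G1=4 w_G3=-1 w_R=0
total: w_G1=5 w_G3=0 w_R=1
asked value: 1

planetary set (16T centre, 24T on arm, 64T internal) — Willis relation
row 1 — lock + rotate with arm: ω_sun = ω_ring = ω_arm = x
row 2 (arm held, sun turns y): ω_ring = −(16/64)·y, ω_arm = 0
boundary: total ω_ring = x − (16/64)·y = 0 and total ω_arm = x = 1  ⇒  y = 4, x = 1
row 2 ring = −(16/64)·4 = -1
totals (row 1 + row 2): sun 1 + 4 = 5, ring 1 + (-1) = 0, arm 1 + 0 = 1
asked cell (row1, sun) = 1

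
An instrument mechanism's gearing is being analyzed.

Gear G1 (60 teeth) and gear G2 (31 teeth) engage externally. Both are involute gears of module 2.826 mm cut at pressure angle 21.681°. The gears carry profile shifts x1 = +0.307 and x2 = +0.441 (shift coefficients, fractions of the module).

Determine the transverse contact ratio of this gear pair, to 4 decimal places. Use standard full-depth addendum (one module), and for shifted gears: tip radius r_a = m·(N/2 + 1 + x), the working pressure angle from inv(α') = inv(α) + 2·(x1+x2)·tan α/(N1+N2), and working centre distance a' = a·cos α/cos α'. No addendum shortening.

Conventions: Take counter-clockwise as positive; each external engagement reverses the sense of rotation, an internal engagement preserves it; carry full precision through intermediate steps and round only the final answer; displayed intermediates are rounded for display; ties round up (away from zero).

1.5444

class = single-mesh tooth geometry [involute pair 60T × 31T, m = 2.826]
base radii: r_b1 = 78.782250, r_b2 = 40.704163
tip radii: r_a1 = 88.473582, r_a2 = 47.875266
inv(α') = inv(21.681°) + 2·(+0.307+0.441)·tan α/(60+31) = 0.02569520  ⇒  α' = 23.80913°
a' = a·cos α / cos α' = 128.5830·cos 21.681°/cos 23.80913° = 130.601181
action lengths: √(r_a1²−r_b1²) = 40.260797, √(r_a2²−r_b2²) = 25.203417
base pitch p_b = π·m·cos α = 8.250058
CR = (40.260797 + 25.203417 − 130.601181·sin 23.80913°)/8.250058 = 1.544435
contact ratio ≈ 1.5444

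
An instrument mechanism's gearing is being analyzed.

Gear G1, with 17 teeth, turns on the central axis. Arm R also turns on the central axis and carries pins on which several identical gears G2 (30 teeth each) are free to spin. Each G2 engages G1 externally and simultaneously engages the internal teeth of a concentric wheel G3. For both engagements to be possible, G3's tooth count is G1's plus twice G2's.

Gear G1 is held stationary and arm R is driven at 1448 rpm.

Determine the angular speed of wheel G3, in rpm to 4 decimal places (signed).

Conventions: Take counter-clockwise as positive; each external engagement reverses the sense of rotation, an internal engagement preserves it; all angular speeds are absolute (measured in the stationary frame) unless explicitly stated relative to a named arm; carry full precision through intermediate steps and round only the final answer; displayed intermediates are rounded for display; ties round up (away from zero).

class = planetary set [G3 = 17+2·30 = 77; Willis about the carrier]
normalise by the input: solve with ω_arm = 1, then scale by 1448 rpm
ring teeth: 17 + 2·30 = 77
17(ω_sun−ω_arm) = −77(ω_ring−ω_arm),  ω_sun = 0, ω_arm = 1
ω_ring = 1 − (17/77)(0−1) = 94/77
scale: ω_ring = 94/77 × 1448 rpm = +1767.6883 rpm

+1767.6883 rpm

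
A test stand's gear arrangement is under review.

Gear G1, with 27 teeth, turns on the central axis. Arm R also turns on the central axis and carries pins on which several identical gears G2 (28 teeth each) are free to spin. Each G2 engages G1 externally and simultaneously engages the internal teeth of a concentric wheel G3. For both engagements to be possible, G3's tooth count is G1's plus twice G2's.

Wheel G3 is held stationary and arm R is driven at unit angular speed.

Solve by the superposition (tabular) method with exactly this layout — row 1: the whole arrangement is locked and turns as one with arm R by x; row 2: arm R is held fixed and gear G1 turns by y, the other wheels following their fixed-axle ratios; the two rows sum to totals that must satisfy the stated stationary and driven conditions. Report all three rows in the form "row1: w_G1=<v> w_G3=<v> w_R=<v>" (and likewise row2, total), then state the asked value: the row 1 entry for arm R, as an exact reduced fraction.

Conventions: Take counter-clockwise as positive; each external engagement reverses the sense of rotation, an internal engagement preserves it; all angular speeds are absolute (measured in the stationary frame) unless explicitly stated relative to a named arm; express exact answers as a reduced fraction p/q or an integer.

class = planetary set [G3 = 27+2·28 = 83; Willis about the carrier]
row 1 — lock + rotate with arm: ω_sun = ω_ring = ω_arm = x
row 2 (arm held, sun turns y): ω_ring = −(27/83)·y, ω_arm = 0
boundary: total ω_ring = x − (27/83)·y = 0 and total ω_arm = x = 1  ⇒  y = 83/27, x = 1
row 2 ring = −(27/83)·83/27 = -1
totals (row 1 + row 2): sun 1 + 83/27 = 110/27, ring 1 + (-1) = 0, arm 1 + 0 = 1
asked cell (row1, arm) = 1

row1: w_G1=1 w_G3=1 w_R=1
row2: w_G1=83/27 w_G3=-1 w_R=0
total: w_G1=110/27 w_G3=0 w_R=1
asked value: 1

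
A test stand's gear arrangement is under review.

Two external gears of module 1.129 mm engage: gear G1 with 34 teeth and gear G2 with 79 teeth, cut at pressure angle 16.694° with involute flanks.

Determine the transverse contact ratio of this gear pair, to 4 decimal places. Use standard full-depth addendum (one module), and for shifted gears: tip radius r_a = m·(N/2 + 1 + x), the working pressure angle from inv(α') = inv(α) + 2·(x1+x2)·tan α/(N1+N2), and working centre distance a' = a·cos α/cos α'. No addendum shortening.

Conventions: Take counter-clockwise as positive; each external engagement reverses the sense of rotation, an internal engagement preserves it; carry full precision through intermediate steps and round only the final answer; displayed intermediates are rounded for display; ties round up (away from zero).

topology: single-mesh involute geometry — m = 1.129, 34T/79T pair
base radii: r_b1 = 18.384065, r_b2 = 42.715915
tip radii: r_a1 = 20.322000, r_a2 = 45.724500
no profile shift: α' = α, a' = a
action lengths: √(r_a1²−r_b1²) = 8.660823, √(r_a2²−r_b2²) = 16.311975
base pitch p_b = π·m·cos α = 3.397367
CR = (8.660823 + 16.311975 − 63.788500·sin 16.69400°)/3.397367 = 1.957074
contact ratio ≈ 1.9571

1.9571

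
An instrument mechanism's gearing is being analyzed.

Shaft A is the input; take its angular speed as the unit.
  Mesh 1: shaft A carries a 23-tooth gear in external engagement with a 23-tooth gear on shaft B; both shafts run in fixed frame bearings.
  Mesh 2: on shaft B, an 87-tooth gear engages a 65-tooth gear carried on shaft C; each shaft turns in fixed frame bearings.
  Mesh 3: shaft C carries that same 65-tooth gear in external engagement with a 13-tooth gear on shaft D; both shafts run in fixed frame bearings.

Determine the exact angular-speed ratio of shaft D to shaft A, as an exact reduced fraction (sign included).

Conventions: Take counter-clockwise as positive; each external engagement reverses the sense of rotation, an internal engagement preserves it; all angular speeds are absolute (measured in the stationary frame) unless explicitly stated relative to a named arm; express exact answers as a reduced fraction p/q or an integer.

class = fixed-axis compound train [3 meshes; 3 ratios multiply, 3 sense flips]
mesh 1 [23T→23T]: running ratio 1, sense −
mesh 2 [87T→65T]: running ratio 87/65, sense +
mesh 3 [65T→13T]: running ratio 87/13, sense −
ω_out/ω_in = -87/13

-87/13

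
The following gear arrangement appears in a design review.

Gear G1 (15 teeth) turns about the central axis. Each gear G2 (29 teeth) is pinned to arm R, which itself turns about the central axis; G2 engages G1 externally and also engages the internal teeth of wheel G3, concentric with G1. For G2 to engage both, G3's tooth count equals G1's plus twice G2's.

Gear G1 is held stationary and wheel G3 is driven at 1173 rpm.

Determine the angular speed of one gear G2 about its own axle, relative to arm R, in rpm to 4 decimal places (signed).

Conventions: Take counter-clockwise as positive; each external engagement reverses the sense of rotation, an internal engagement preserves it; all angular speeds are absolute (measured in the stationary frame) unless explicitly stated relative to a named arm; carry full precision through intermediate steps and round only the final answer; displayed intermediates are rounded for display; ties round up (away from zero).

class = planetary set [G3 = 15+2·29 = 73; Willis about the carrier]
normalise by the input: solve with ω_ring = 1, then scale by 1173 rpm
ring teeth: 15 + 2·29 = 73
15(ω_sun−ω_arm) = −73(ω_ring−ω_arm),  ω_sun = 0, ω_ring = 1
15(0−ω_arm) = −73(1−ω_arm)  ⇒  88·ω_arm = 73  ⇒  ω_arm = 73/88
sun–planet mesh: 15·(0−73/88) = −29·(ω_p−ω_arm)  ⇒  ω_p−ω_arm = 1095/2552
scale: ω_p−ω_arm = 1095/2552 × 1173 rpm = +503.3053 rpm

+503.3053 rpm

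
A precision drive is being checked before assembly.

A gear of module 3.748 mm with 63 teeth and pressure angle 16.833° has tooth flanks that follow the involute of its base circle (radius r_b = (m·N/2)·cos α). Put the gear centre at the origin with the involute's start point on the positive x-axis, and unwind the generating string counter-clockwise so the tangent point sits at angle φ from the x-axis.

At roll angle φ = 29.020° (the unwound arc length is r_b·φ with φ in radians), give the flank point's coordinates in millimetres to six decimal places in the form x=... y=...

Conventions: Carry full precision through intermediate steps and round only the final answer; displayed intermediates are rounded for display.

x=126.581696 y=4.769931

class = single-mesh tooth geometry [base-circle involute, m = 3.748, 63T]
pitch radius r_p = m·N/2 = 3.748·63/2 = 118.062000
base radius r_b = r_p·cos α = 118.062000·cos 16.833° = 113.003382
roll angle φ = 29.020° = 0.50649455 rad
x = r_b·(cos φ + φ·sin φ) = 126.581696
y = r_b·(sin φ − φ·cos φ) = 4.769931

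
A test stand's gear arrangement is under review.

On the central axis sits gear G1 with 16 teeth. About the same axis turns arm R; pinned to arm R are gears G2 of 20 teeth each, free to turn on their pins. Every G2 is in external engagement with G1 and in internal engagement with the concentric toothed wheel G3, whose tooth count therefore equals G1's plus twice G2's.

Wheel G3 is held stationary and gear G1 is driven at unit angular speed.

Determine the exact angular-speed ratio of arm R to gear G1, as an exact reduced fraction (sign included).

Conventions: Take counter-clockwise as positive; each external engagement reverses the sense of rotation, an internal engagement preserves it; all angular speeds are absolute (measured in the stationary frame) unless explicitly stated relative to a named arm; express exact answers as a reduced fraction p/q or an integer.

2/9

recognized (axles ride arm R): planetary set, 16/20/56 teeth
ring teeth: 16 + 2·20 = 56
16(ω_sun−ω_arm) = −56(ω_ring−ω_arm),  ω_ring = 0, ω_sun = 1
16(1−ω_arm) = −56(0−ω_arm)  ⇒  72·ω_arm = 16  ⇒  ω_arm = 2/9
ω_out/ω_in = 2/9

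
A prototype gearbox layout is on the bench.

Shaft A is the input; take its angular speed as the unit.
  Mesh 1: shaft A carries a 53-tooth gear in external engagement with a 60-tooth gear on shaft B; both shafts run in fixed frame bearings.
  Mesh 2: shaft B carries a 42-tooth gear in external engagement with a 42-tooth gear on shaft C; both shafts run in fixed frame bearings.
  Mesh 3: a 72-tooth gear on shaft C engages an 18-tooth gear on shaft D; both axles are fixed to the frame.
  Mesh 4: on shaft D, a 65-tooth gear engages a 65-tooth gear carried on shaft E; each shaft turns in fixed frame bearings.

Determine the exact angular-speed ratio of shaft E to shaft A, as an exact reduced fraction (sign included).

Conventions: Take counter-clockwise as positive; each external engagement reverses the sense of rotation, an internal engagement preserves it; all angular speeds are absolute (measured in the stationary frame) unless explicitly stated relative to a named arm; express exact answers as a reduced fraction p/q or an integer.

53/15

class = fixed-axis compound train [4 meshes; 4 ratios multiply, 4 sense flips]
mesh 1 [53T→60T]: running ratio 53/60, sense −
mesh 2 [42T→42T]: running ratio 53/60, sense +
mesh 3 [72T→18T]: running ratio 53/15, sense −
mesh 4 [65T→65T]: running ratio 53/15, sense +
ω_out/ω_in = 53/15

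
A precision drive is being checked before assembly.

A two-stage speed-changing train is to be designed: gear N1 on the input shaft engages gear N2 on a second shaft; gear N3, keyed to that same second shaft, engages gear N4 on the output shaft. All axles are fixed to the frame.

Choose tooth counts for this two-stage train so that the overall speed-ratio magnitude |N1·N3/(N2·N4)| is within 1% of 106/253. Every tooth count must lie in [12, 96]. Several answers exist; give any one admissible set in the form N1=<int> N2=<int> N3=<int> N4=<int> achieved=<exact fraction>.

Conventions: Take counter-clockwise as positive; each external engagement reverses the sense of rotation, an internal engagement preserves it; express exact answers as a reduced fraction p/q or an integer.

2-stage fixed-axis compound train for ratio 106/253
target = 106/253 in lowest terms: an exact hit needs N1·N3 = k·106 and N2·N4 = k·253 for one integer k, every count in [12, 96]; additionally prefer no 1:1 stage (N1 ≠ N2, N3 ≠ N4)
k = 1…5: no 1:1-free in-range split of k·106 and k·253 into factor pairs; take k = 6
k = 6: N1·N3 = 636 = 12·53, N2·N4 = 1518 = 22·69
achieved = 12·53/(22·69) = 106/253; |achieved − target| = 0 ≤ 53/12650 ✓

N1=12 N2=22 N3=53 N4=69 achieved=106/253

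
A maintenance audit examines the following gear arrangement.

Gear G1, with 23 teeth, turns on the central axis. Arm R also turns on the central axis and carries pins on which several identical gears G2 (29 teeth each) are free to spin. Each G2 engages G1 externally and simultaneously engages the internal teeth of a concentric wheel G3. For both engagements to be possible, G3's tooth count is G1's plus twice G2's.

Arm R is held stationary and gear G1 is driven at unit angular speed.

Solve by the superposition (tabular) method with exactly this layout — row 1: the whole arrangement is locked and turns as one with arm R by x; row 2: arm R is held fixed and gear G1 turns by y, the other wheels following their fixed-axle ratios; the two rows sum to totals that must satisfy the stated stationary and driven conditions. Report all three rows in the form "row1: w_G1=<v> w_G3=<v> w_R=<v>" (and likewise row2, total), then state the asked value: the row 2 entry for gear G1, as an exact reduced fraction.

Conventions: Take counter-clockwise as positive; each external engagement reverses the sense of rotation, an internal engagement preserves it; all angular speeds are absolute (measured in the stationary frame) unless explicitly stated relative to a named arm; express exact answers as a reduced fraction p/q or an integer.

row1: w_G1=0 w_G3=0 w_R=0
row2: w_G1=1 w_G3=-23/81 w_R=0
total: w_G1=1 w_G3=-23/81 w_R=0
asked value: 1

topology: planetary set — G1 23T / G2 29T / G3 81T, arm = carrier (Willis)
row 1: whole set turns with the arm by x
superposition row 2 [arm held]: sun y, ring −(23/81)·y, arm 0
boundary: total ω_arm = x = 0 and total ω_sun = x + y = 1  ⇒  y = 1, x = 0
row 2 ring = −(23/81)·1 = -23/81
totals (row 1 + row 2): sun 0 + 1 = 1, ring 0 + (-23/81) = -23/81, arm 0 + 0 = 0
asked cell (row2, sun) = 1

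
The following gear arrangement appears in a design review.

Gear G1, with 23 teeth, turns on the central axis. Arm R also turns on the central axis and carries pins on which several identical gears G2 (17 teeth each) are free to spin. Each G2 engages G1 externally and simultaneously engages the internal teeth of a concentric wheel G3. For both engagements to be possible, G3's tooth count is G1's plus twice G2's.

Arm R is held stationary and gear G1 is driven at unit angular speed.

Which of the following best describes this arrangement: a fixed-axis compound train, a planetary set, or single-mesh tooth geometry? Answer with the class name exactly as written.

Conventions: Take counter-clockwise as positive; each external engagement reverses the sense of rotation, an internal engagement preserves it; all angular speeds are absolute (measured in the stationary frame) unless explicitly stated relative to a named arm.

planetary set

topology: planetary set — G1 23T / G2 17T / G3 57T, arm = carrier (Willis)
classification: planetary set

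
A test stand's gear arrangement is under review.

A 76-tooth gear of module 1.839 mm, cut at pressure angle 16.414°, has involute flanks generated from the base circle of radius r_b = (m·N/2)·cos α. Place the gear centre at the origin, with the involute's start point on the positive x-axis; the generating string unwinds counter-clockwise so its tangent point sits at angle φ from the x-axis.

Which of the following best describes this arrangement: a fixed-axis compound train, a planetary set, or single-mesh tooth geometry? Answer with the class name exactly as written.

recognized (one wheel, involute flank): single-mesh tooth geometry, m = 1.839, N = 76
classification: single-mesh tooth geometry

single-mesh tooth geometry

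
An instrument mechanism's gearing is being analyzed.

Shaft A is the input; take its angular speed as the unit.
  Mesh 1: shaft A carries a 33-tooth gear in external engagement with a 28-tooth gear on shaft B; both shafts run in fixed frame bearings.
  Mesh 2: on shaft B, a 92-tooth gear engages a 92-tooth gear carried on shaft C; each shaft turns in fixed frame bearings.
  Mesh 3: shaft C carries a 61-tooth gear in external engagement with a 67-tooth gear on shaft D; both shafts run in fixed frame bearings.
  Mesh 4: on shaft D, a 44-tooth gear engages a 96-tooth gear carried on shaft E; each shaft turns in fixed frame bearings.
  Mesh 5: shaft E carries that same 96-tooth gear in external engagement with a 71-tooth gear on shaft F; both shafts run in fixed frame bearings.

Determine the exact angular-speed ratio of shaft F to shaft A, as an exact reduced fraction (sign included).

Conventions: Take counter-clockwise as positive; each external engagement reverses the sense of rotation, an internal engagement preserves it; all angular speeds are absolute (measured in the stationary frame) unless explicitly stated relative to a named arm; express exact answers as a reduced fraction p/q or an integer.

-22143/33299

class = fixed-axis compound train [5 meshes; 5 ratios multiply, 5 sense flips]
mesh 1 [33T→28T]: running ratio 33/28, sense −
mesh 2 [92T→92T]: running ratio 33/28, sense +
mesh 3 [61T→67T]: running ratio 2013/1876, sense −
mesh 4 [44T→96T]: running ratio 7381/15008, sense +
mesh 5 [96T→71T]: running ratio 22143/33299, sense −
ω_out/ω_in = -22143/33299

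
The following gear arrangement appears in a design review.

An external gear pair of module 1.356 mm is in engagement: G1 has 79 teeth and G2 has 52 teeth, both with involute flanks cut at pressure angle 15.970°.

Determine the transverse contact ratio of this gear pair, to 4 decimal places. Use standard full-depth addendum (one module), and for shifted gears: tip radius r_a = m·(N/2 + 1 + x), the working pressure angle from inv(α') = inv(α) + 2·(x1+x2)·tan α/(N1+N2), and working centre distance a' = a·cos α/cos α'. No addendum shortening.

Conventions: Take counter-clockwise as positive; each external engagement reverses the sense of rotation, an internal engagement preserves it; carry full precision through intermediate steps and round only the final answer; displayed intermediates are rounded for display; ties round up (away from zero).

single-mesh involute tooth geometry (79T engaging 52T at module 1.356)
base radii: r_b1 = 51.494822, r_b2 = 33.895326
tip radii: r_a1 = 54.918000, r_a2 = 36.612000
no profile shift: α' = α, a' = a
action lengths: √(r_a1²−r_b1²) = 19.085859, √(r_a2²−r_b2²) = 13.839994
base pitch p_b = π·m·cos α = 4.095589
CR = (19.085859 + 13.839994 − 88.818000·sin 15.97000°)/4.095589 = 2.072718
contact ratio ≈ 2.0727

2.0727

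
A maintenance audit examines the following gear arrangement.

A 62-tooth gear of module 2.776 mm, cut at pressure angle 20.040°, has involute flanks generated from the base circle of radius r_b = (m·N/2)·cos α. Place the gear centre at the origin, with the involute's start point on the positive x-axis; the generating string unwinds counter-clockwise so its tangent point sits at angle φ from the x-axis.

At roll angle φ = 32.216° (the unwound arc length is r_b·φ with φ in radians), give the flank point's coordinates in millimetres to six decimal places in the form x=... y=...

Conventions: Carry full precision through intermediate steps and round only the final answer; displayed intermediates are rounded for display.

class = single-mesh tooth geometry [base-circle involute, m = 2.776, 62T]
pitch radius r_p = m·N/2 = 2.776·62/2 = 86.056000
base radius r_b = r_p·cos α = 86.056000·cos 20.040° = 80.845620
roll angle φ = 32.216° = 0.56227527 rad
x = r_b·(cos φ + φ·sin φ) = 92.632939
y = r_b·(sin φ − φ·cos φ) = 4.640761

x=92.632939 y=4.640761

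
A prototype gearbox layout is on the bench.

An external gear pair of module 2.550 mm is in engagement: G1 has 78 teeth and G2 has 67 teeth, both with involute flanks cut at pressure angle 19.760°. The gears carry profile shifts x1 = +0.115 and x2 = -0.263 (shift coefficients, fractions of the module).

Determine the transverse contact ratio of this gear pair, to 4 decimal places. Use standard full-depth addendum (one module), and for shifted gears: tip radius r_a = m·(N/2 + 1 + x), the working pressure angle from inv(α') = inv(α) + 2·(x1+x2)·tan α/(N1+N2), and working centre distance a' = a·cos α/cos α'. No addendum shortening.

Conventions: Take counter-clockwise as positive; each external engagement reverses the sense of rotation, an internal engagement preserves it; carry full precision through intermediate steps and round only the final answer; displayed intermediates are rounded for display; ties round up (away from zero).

1.8505

class = single-mesh tooth geometry [involute pair 78T × 67T, m = 2.550]
base radii: r_b1 = 93.594088, r_b2 = 80.394922
tip radii: r_a1 = 102.293250, r_a2 = 87.304350
inv(α') = inv(19.760°) + 2·(+0.115-0.263)·tan α/(78+67) = 0.01362334  ⇒  α' = 19.42843°
a' = a·cos α / cos α' = 184.8750·cos 19.760°/cos 19.42843° = 184.494544
action lengths: √(r_a1²−r_b1²) = 41.280209, √(r_a2²−r_b2²) = 34.039772
base pitch p_b = π·m·cos α = 7.539346
CR = (41.280209 + 34.039772 − 184.494544·sin 19.42843°)/7.539346 = 1.850524
contact ratio ≈ 1.8505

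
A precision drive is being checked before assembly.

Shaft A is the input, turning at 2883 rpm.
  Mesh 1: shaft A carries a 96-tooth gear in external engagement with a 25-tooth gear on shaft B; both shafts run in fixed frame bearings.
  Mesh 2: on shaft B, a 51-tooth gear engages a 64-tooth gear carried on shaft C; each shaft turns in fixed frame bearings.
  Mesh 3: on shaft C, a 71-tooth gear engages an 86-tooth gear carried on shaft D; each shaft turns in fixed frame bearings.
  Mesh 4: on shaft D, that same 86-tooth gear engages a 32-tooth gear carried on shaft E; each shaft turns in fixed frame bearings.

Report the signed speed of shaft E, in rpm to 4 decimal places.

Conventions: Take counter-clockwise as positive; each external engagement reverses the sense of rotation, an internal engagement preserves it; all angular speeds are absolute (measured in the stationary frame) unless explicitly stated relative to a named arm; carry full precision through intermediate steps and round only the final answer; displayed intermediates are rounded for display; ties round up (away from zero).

+19573.7681 rpm

recognized (5 fixed axles, 4 meshes): fixed-axis compound train
mesh 1 [96T→25T]: ω = 2883.0000×96/25 = 11070.7200 rpm, sense flips to −
mesh 2 [51T→64T]: ω = 11070.7200×51/64 = 8821.9800 rpm, sense flips to +
mesh 3 [71T→86T]: ω = 8821.9800×71/86 = 7283.2626 rpm, sense flips to −
mesh 4 [86T→32T]: ω = 7283.2626×86/32 = 19573.7681 rpm, sense flips to +
signed output speed = +19573.7681 rpm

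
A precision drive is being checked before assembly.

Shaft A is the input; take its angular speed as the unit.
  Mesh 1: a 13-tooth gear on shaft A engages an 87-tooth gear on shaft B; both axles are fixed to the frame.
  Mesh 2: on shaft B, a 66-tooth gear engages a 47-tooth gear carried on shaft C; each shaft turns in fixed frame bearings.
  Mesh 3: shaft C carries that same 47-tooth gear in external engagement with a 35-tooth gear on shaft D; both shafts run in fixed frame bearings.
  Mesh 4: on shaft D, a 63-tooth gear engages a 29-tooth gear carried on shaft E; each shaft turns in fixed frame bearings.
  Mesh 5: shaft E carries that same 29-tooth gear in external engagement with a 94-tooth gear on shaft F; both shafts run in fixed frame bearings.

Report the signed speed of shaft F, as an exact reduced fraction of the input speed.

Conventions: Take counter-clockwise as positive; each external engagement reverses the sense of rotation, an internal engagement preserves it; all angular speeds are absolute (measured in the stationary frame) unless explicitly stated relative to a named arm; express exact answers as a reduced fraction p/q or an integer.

5-mesh fixed-axis compound train (all bearings frame-fixed)
mesh 1 [13T→87T]: |ω|/ω_in = 1×13/87 = 13/87, sense flips to −
mesh 2 [66T→47T]: |ω|/ω_in = (13/87)×66/47 = 286/1363, sense flips to +
mesh 3 [47T→35T]: |ω|/ω_in = (286/1363)×47/35 = 286/1015, sense flips to −
mesh 4 [63T→29T]: |ω|/ω_in = (286/1015)×63/29 = 2574/4205, sense flips to +
mesh 5 [29T→94T]: |ω|/ω_in = (2574/4205)×29/94 = 1287/6815, sense flips to −
signed output speed (× input speed) = -1287/6815

-1287/6815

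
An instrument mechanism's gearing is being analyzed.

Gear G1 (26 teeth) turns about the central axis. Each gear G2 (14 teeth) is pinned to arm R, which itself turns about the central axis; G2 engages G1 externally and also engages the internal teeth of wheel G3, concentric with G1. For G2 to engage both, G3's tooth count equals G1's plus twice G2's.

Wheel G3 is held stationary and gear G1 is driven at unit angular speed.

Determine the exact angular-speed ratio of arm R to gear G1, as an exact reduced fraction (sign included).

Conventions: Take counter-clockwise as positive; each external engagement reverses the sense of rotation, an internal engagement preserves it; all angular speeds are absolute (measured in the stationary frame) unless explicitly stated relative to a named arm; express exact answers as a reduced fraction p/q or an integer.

planetary set (26T centre, 14T on arm, 54T internal) — Willis relation
ring teeth: 26 + 2·14 = 54
26(ω_sun−ω_arm) = −54(ω_ring−ω_arm),  ω_ring = 0, ω_sun = 1
26(1−ω_arm) = −54(0−ω_arm)  ⇒  80·ω_arm = 26  ⇒  ω_arm = 13/40
ω_out/ω_in = 13/40

13/40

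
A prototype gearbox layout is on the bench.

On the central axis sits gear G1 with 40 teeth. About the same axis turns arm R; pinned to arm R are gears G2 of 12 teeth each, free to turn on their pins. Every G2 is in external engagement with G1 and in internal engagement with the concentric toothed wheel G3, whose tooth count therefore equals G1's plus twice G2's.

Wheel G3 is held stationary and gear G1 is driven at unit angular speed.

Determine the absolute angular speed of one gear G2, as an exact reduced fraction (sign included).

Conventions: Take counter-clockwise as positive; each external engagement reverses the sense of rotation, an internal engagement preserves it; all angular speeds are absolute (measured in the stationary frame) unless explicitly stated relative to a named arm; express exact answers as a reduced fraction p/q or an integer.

-5/3

class = planetary set [G3 = 40+2·12 = 64; Willis about the carrier]
ring teeth: 40 + 2·12 = 64
40(ω_sun−ω_arm) = −64(ω_ring−ω_arm),  ω_ring = 0, ω_sun = 1
40(1−ω_arm) = −64(0−ω_arm)  ⇒  104·ω_arm = 40  ⇒  ω_arm = 5/13
sun–planet mesh: 40·(1−5/13) = −12·(ω_p−ω_arm)  ⇒  ω_p−ω_arm = -80/39
ω_p = 5/13 − 80/39 = -5/3
exact speed ratio = -5/3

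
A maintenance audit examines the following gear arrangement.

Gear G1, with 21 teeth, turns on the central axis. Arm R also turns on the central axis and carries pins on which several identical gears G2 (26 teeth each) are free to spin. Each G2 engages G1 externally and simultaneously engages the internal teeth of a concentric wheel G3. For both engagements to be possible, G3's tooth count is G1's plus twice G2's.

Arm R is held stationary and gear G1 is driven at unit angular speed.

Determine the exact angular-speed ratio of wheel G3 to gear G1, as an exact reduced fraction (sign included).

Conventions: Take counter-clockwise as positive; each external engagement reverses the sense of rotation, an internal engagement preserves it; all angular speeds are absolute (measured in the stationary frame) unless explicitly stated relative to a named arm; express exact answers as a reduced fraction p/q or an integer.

planetary set (21T centre, 26T on arm, 73T internal) — Willis relation
ring teeth: 21 + 2·26 = 73
21(ω_sun−ω_arm) = −73(ω_ring−ω_arm),  ω_arm = 0, ω_sun = 1
ω_ring = 0 − (21/73)(1−0) = -21/73
ω_out/ω_in = -21/73

-21/73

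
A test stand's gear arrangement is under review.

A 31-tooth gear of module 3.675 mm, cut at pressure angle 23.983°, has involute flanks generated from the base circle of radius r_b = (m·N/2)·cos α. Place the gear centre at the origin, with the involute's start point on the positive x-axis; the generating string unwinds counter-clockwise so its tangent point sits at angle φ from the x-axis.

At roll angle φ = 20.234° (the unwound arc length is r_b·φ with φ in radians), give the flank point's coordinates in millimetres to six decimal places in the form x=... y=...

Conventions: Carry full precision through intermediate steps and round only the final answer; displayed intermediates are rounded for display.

recognized (one wheel, involute flank): single-mesh tooth geometry, m = 3.675, N = 31
pitch radius r_p = m·N/2 = 3.675·31/2 = 56.962500
base radius r_b = r_p·cos α = 56.962500·cos 23.983° = 52.044705
roll angle φ = 20.234° = 0.35314992 rad
x = r_b·(cos φ + φ·sin φ) = 55.189592
y = r_b·(sin φ − φ·cos φ) = 0.754582

x=55.189592 y=0.754582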